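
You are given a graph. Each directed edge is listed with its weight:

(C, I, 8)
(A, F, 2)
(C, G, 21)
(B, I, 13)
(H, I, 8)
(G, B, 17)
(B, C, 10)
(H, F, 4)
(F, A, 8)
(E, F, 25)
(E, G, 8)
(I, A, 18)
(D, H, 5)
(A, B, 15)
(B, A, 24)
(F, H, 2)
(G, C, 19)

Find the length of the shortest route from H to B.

Settle nodes by increasing distance from H:
H: 0
F: 4  (via H)
I: 8  (via H)
A: 12  (via F)
B: 27  (via A)
Shortest route: H–F–A–B = 27.

27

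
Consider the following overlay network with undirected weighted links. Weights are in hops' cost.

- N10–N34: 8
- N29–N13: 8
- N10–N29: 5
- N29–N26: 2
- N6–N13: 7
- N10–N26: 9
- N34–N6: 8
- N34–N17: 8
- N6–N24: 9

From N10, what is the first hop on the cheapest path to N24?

Compare a few routes:
N10–N34–N6–N24: 8+8+9 = 25
N10–N29–N13–N6–N24: 5+8+7+9 = 29
Cheapest is N10–N34–N6–N24 at 25 hops' cost.
So from N10 the first move is to N34.

N34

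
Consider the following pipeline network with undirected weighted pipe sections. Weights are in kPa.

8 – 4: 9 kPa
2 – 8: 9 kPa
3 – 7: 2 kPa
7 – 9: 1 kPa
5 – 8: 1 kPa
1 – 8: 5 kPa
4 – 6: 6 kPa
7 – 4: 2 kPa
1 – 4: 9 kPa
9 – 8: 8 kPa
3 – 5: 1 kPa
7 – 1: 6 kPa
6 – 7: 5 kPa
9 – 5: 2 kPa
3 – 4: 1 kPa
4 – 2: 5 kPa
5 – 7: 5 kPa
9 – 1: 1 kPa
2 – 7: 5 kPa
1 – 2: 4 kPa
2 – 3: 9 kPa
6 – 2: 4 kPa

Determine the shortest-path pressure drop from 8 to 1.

4 kPa

Enumerating some paths:
8 → 5 → 9 → 1: 1+2+1 = 4
8 → 1: 5 = 5
The minimum is 4 kPa via 8 → 5 → 9 → 1.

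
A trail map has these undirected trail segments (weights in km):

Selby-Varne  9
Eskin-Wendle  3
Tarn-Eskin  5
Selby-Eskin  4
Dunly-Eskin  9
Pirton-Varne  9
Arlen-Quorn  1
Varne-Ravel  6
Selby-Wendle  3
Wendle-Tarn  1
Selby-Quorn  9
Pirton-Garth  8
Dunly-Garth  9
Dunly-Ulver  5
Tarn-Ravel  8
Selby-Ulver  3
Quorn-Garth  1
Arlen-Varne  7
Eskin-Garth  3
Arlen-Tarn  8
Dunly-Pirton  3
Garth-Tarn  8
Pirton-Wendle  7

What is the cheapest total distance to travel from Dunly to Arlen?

Compare a few routes:
Dunly–Garth–Quorn–Arlen: 9+1+1 = 11
Dunly–Ulver–Selby–Eskin–Garth–Quorn–Arlen: 5+3+4+3+1+1 = 17
Dunly–Pirton–Garth–Quorn–Arlen: 3+8+1+1 = 13
Dunly–Eskin–Garth–Quorn–Arlen: 9+3+1+1 = 14
Cheapest is Dunly–Garth–Quorn–Arlen at 11 km.

11 km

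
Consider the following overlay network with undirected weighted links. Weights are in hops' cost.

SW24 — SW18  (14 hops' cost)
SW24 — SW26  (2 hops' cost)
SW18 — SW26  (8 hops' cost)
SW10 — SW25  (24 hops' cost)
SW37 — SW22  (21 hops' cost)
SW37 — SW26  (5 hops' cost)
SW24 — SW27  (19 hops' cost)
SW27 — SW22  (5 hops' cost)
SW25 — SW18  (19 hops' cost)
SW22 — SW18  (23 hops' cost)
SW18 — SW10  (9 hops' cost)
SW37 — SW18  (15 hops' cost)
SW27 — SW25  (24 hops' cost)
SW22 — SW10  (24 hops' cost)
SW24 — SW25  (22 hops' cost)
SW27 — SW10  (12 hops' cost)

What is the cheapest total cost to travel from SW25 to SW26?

Running Dijkstra from SW25:
SW25: 0
SW18: 19  (via SW25)
SW24: 22  (via SW25)
SW27: 24  (via SW25)
SW10: 24  (via SW25)
SW26: 24  (via SW24)
Shortest route: SW25 → SW24 → SW26 = 24 hops' cost.

24 hops' cost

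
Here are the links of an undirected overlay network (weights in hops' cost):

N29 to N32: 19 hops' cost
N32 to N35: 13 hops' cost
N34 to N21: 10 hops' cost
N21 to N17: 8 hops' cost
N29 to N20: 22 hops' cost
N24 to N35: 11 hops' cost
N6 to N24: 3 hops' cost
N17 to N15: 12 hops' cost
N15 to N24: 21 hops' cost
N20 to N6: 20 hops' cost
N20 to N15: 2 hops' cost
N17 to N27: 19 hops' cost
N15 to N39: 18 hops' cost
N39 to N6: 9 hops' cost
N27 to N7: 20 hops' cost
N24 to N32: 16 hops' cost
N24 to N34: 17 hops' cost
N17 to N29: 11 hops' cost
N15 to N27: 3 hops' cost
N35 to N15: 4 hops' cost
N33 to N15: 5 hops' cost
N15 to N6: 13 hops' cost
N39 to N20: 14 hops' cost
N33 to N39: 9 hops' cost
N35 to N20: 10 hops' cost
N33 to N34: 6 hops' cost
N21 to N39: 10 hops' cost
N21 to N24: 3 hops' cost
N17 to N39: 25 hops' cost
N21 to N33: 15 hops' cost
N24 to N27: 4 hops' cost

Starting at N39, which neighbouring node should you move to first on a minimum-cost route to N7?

N6

Candidate routes:
N39 - N20 - N15 - N27 - N7: 14+2+3+20 = 39
N39 - N33 - N15 - N27 - N7: 9+5+3+20 = 37
N39 - N6 - N24 - N27 - N7: 9+3+4+20 = 36
N39 - N21 - N24 - N27 - N7: 10+3+4+20 = 37
Cheapest is N39 - N6 - N24 - N27 - N7 at 36 hops' cost.
So from N39 the first move is to N6.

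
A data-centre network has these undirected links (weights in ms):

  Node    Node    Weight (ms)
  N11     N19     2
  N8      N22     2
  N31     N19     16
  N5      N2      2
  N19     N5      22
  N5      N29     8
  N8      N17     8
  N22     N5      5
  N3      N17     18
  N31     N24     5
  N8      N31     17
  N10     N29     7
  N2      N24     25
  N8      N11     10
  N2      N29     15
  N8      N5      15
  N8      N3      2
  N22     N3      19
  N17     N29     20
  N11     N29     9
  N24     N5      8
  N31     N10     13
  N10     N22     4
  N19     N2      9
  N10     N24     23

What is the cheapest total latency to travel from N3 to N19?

Candidate routes:
N3 - N8 - N22 - N10 - N29 - N11 - N19: 2+2+4+7+9+2 = 26
N3 - N8 - N11 - N19: 2+10+2 = 14
N3 - N8 - N22 - N5 - N2 - N19: 2+2+5+2+9 = 20
The minimum is 14 ms via N3 - N8 - N11 - N19.

14 ms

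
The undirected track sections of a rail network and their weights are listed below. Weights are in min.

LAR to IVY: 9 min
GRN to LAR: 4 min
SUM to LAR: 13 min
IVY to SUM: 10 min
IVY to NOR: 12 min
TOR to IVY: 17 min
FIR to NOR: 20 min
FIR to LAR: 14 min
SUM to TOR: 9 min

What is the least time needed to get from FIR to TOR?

36 min

Compare a few routes:
FIR–NOR–IVY–TOR: 20+12+17 = 49
FIR–LAR–SUM–TOR: 14+13+9 = 36
FIR–LAR–IVY–TOR: 14+9+17 = 40
FIR–LAR–IVY–SUM–TOR: 14+9+10+9 = 42
Cheapest is FIR–LAR–SUM–TOR at 36 min.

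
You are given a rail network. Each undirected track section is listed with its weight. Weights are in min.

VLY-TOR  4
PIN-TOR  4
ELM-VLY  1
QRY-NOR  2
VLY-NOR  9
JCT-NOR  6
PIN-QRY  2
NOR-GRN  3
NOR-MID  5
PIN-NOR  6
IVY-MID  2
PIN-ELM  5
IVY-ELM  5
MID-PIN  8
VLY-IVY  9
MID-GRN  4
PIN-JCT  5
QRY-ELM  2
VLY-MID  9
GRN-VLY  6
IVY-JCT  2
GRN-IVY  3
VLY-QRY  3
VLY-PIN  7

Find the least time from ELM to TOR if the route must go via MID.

Shortest ELM→MID: ELM–IVY–MID = 7
Shortest MID→TOR: MID–PIN–TOR = 12
Total via MID: 7 + 12 = 19 min.

19 min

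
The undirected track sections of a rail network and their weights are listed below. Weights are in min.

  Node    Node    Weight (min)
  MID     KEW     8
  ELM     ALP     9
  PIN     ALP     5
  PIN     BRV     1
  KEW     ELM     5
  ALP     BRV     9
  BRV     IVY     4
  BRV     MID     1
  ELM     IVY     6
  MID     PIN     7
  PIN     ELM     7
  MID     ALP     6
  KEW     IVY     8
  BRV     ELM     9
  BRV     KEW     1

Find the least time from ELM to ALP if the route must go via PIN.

Best ELM to PIN: ELM → PIN costing 7
Shortest PIN→ALP: PIN → ALP = 5
Total via PIN: 7 + 5 = 12 min.

12 min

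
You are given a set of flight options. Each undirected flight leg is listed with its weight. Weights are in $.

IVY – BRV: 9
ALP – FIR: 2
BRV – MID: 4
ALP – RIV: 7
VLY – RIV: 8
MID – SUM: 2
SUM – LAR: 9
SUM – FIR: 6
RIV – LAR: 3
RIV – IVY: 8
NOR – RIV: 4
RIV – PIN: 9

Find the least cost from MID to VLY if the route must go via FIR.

Best MID to FIR: MID–SUM–FIR costing 8
Best FIR to VLY: FIR–ALP–RIV–VLY costing 17
Total via FIR: 8 + 17 = $25.

$25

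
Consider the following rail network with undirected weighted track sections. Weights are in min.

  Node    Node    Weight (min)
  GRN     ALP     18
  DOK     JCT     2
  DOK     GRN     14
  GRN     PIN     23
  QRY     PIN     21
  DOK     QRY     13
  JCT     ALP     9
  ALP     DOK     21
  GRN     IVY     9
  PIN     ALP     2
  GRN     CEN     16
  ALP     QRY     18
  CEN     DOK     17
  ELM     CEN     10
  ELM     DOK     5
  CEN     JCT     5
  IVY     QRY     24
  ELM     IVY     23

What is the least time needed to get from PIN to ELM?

18 min

Compare a few routes:
PIN → ALP → DOK → ELM: 2+21+5 = 28
PIN → ALP → JCT → DOK → ELM: 2+9+2+5 = 18
PIN → ALP → JCT → CEN → ELM: 2+9+5+10 = 26
PIN → ALP → JCT → CEN → DOK → ELM: 2+9+5+17+5 = 38
Cheapest is PIN → ALP → JCT → DOK → ELM at 18 min.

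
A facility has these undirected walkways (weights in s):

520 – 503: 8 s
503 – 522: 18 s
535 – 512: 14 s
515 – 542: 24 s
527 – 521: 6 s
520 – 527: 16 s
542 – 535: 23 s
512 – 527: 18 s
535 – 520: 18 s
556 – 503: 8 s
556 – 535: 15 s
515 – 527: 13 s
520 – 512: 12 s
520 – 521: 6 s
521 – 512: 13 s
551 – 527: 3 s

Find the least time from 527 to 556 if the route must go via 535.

45 s

Best 527 to 535: 527–521–520–535 costing 30
Shortest 535→556: 535–556 = 15
Total via 535: 30 + 15 = 45 s.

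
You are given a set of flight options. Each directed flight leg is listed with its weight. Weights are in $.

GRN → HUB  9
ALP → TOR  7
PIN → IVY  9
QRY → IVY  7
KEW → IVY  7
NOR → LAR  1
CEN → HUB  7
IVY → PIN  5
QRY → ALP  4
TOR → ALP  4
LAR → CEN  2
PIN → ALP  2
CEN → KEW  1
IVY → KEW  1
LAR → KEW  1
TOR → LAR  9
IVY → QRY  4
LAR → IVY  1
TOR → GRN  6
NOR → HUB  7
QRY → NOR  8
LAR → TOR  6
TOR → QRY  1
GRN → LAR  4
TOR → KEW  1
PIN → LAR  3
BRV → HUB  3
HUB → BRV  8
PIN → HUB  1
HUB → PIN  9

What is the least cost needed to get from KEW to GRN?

$27

Shortest distances from KEW:
KEW: 0
IVY: 7  (via KEW)
QRY: 11  (via IVY)
PIN: 12  (via IVY)
HUB: 13  (via PIN)
ALP: 14  (via PIN)
LAR: 15  (via PIN)
CEN: 17  (via LAR)
NOR: 19  (via QRY)
BRV: 21  (via HUB)
TOR: 21  (via ALP)
GRN: 27  (via TOR)
Shortest route: KEW → IVY → PIN → ALP → TOR → GRN = $27.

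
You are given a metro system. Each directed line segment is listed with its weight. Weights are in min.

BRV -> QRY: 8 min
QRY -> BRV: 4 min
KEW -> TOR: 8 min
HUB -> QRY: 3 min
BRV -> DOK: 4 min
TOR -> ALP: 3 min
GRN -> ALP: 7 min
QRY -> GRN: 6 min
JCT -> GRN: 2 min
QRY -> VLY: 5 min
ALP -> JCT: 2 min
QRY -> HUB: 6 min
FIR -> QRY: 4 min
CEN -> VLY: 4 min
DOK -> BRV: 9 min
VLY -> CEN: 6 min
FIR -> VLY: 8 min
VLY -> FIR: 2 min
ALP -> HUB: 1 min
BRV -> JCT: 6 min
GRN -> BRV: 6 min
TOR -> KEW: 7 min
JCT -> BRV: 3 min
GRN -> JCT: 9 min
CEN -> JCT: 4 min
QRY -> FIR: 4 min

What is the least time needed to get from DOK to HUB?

23 min

Shortest distances from DOK:
DOK: 0
BRV: 9  (via DOK)
JCT: 15  (via BRV)
GRN: 17  (via JCT)
QRY: 17  (via BRV)
FIR: 21  (via QRY)
VLY: 22  (via QRY)
HUB: 23  (via QRY)
Shortest route: DOK–BRV–QRY–HUB = 23 min.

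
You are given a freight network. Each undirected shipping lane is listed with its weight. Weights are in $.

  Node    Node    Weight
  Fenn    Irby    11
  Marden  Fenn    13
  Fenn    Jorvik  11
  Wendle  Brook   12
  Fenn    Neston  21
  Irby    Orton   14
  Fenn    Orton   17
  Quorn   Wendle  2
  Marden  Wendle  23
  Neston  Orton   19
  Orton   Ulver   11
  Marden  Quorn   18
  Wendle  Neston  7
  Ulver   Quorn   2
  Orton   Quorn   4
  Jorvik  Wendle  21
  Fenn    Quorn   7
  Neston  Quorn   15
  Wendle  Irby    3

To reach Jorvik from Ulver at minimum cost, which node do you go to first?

Quorn

Candidate routes:
Ulver - Quorn - Fenn - Jorvik: 2+7+11 = 20
Ulver - Quorn - Wendle - Jorvik: 2+2+21 = 25
Ulver - Quorn - Wendle - Irby - Fenn - Jorvik: 2+2+3+11+11 = 29
Cheapest is Ulver - Quorn - Fenn - Jorvik at $20.
So from Ulver the first move is to Quorn.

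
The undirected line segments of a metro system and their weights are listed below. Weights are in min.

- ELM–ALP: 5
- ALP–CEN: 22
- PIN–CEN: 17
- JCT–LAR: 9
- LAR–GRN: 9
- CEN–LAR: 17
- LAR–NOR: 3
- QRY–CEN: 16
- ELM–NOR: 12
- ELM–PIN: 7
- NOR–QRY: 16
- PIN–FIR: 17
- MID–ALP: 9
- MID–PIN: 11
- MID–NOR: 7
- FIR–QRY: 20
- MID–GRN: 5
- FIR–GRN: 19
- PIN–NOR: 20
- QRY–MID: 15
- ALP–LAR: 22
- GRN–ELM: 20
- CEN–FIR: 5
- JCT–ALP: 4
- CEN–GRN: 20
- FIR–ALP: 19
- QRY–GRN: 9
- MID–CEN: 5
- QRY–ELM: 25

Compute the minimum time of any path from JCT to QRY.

27 min

Enumerating some paths:
JCT–LAR–GRN–QRY: 9+9+9 = 27
JCT–LAR–NOR–QRY: 9+3+16 = 28
The minimum is 27 min via JCT–LAR–GRN–QRY.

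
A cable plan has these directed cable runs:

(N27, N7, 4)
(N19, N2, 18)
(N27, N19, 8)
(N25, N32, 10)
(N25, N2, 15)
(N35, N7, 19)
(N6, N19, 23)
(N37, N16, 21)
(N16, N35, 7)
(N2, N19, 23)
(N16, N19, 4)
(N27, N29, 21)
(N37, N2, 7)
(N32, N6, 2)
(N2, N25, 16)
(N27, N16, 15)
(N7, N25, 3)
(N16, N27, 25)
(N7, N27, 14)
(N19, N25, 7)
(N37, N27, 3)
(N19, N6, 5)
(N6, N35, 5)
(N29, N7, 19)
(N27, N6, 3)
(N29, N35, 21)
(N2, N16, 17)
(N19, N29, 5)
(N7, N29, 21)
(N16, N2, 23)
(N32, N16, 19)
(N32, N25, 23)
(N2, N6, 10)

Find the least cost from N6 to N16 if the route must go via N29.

76

Shortest N6→N29: N6–N19–N29 = 28
Best N29 to N16: N29–N7–N27–N16 costing 48
Total via N29: 28 + 48 = 76.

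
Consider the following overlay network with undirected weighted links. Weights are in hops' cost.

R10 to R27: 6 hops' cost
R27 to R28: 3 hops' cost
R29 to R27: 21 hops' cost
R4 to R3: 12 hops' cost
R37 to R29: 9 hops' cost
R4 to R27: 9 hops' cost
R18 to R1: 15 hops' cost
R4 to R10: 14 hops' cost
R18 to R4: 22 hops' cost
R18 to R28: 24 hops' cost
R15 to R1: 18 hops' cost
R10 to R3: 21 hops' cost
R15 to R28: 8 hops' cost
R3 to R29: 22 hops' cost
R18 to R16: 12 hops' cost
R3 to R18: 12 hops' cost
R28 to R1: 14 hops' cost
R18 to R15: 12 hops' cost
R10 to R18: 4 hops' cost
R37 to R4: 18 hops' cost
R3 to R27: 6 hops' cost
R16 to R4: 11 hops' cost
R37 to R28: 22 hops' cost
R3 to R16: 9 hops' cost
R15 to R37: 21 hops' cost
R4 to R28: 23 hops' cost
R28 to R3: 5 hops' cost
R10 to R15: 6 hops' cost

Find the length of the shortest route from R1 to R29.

38 hops' cost

Settle nodes by increasing distance from R1:
R1: 0
R28: 14  (via R1)
R18: 15  (via R1)
R27: 17  (via R28)
R15: 18  (via R1)
R3: 19  (via R28)
R10: 19  (via R18)
R4: 26  (via R27)
R16: 27  (via R18)
R37: 36  (via R28)
R29: 38  (via R27)
Shortest route: R1–R28–R27–R29 = 38 hops' cost.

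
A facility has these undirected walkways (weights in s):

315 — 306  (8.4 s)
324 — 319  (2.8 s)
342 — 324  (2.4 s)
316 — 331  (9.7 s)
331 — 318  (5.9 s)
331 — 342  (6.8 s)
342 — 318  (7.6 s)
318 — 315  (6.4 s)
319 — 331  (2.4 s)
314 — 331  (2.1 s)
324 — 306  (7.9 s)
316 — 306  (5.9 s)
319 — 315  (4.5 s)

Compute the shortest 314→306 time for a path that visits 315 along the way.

Best 314 to 315: 314–331–319–315 costing 9
Shortest 315→306: 315–306 = 8.4
Total via 315: 9 + 8.4 = 17.4 s.

17.4 s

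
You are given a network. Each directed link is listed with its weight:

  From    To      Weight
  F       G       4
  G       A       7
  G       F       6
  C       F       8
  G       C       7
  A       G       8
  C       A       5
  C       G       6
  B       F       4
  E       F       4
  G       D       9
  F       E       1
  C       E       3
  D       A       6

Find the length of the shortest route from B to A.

Compare a few routes:
B - F - G - C - A: 4+4+7+5 = 20
B - F - G - A: 4+4+7 = 15
Cheapest is B - F - G - A at 15.

15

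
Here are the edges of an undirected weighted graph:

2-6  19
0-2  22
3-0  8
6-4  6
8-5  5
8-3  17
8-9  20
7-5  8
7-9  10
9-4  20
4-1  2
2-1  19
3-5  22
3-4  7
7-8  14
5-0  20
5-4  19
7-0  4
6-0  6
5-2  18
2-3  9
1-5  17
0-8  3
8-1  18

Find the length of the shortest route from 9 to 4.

Compare a few routes:
9–7–0–3–4: 10+4+8+7 = 29
9–4: 20 = 20
9–7–0–6–4: 10+4+6+6 = 26
Cheapest is 9–4 at 20.

20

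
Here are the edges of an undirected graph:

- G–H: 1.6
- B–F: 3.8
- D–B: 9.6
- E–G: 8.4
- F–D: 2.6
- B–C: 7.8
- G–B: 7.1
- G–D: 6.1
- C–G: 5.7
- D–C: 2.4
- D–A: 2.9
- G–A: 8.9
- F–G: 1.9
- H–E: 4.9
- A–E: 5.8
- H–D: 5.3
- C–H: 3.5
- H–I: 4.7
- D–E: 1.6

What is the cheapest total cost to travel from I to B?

Enumerating some paths:
I–H–G–B: 4.7+1.6+7.1 = 13.4
I–H–G–F–B: 4.7+1.6+1.9+3.8 = 12
I–H–C–B: 4.7+3.5+7.8 = 16
The minimum is 12 via I–H–G–F–B.

12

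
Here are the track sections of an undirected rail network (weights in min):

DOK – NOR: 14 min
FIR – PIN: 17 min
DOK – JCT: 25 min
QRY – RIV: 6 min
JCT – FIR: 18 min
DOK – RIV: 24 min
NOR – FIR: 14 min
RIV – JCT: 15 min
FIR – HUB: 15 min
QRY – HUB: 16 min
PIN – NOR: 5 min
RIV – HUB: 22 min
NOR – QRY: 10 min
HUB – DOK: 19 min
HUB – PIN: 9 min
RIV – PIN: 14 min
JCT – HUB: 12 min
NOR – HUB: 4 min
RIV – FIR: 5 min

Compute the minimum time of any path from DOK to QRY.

24 min

Compare a few routes:
DOK - NOR - QRY: 14+10 = 24
DOK - RIV - QRY: 24+6 = 30
DOK - HUB - NOR - QRY: 19+4+10 = 33
Cheapest is DOK - NOR - QRY at 24 min.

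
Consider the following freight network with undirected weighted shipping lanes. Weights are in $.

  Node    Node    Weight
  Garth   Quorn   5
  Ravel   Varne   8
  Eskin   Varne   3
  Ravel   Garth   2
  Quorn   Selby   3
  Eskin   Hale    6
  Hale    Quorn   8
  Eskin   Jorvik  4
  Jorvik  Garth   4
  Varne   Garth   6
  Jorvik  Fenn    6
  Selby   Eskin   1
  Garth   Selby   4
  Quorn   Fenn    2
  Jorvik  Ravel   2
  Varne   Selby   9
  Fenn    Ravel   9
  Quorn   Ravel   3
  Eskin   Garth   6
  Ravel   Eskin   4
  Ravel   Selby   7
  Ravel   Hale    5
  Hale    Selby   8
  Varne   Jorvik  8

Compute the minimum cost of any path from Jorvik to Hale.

$7

Settle nodes by increasing distance from Jorvik:
Jorvik: 0
Ravel: 2  (via Jorvik)
Eskin: 4  (via Jorvik)
Garth: 4  (via Jorvik)
Quorn: 5  (via Ravel)
Selby: 5  (via Eskin)
Fenn: 6  (via Jorvik)
Varne: 7  (via Eskin)
Hale: 7  (via Ravel)
Shortest route: Jorvik–Ravel–Hale = $7.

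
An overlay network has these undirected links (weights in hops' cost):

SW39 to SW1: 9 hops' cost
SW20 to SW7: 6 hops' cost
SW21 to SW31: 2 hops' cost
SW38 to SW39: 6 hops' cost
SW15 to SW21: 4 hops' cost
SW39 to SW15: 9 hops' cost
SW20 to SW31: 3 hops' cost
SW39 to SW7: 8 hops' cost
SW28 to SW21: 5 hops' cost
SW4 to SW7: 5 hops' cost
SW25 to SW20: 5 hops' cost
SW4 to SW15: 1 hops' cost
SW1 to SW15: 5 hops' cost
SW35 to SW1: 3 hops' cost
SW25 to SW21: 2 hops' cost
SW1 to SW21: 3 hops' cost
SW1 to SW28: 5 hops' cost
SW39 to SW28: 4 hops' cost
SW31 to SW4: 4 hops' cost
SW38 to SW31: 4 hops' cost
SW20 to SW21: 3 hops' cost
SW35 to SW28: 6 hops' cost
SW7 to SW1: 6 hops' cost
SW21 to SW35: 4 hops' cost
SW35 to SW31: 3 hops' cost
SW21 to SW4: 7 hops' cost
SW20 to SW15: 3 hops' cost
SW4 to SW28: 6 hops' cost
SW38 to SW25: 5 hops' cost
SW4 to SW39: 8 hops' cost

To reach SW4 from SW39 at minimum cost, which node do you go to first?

SW4

Enumerating some paths:
SW39 - SW15 - SW4: 9+1 = 10
SW39 - SW4: 8 = 8
SW39 - SW28 - SW4: 4+6 = 10
Cheapest is SW39 - SW4 at 8 hops' cost.
So from SW39 the first move is to SW4.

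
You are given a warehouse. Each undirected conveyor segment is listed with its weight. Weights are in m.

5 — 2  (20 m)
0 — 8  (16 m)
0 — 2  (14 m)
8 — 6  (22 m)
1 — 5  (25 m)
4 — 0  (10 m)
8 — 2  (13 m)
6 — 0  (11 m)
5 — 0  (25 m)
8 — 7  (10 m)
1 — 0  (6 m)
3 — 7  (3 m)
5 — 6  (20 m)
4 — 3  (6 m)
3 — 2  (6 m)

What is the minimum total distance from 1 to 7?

Compare a few routes:
1 → 0 → 8 → 7: 6+16+10 = 32
1 → 0 → 4 → 3 → 7: 6+10+6+3 = 25
1 → 0 → 2 → 3 → 7: 6+14+6+3 = 29
The minimum is 25 m via 1 → 0 → 4 → 3 → 7.

25 m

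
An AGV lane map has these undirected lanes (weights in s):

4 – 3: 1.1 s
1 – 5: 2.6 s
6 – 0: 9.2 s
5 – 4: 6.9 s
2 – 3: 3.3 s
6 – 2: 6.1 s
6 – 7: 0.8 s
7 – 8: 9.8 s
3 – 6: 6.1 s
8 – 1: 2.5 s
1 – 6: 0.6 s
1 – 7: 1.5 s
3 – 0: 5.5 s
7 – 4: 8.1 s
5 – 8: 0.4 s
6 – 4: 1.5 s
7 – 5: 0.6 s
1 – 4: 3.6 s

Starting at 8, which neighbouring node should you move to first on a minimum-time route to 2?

5

Candidate routes:
8–5–7–1–6–4–3–2: 0.4+0.6+1.5+0.6+1.5+1.1+3.3 = 9
8–5–7–6–2: 0.4+0.6+0.8+6.1 = 7.9
8–5–7–6–4–3–2: 0.4+0.6+0.8+1.5+1.1+3.3 = 7.7
The minimum is 7.7 s via 8–5–7–6–4–3–2.
So from 8 the first move is to 5.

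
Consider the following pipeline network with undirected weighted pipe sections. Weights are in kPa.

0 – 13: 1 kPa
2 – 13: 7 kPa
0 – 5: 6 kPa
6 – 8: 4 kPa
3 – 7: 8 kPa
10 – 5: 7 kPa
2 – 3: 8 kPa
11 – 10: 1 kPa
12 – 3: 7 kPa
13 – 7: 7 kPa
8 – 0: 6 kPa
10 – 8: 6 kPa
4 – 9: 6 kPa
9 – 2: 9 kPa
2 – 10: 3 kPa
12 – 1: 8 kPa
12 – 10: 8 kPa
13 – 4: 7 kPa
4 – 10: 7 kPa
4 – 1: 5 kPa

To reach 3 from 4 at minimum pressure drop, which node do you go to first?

10

Candidate routes:
4 - 10 - 2 - 3: 7+3+8 = 18
4 - 1 - 12 - 3: 5+8+7 = 20
The minimum is 18 kPa via 4 - 10 - 2 - 3.
So from 4 the first move is to 10.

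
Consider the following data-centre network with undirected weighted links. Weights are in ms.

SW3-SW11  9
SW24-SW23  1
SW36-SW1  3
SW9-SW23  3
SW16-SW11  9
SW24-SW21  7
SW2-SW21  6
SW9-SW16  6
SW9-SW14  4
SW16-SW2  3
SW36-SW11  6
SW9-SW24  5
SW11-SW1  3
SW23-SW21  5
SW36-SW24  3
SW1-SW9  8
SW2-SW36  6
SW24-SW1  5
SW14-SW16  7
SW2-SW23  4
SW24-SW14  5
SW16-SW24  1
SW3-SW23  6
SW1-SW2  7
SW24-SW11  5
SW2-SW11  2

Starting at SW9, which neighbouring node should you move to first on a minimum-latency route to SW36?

SW23

Enumerating some paths:
SW9 - SW24 - SW36: 5+3 = 8
SW9 - SW16 - SW24 - SW36: 6+1+3 = 10
SW9 - SW1 - SW36: 8+3 = 11
SW9 - SW23 - SW24 - SW36: 3+1+3 = 7
The minimum is 7 ms via SW9 - SW23 - SW24 - SW36.
So from SW9 the first move is to SW23.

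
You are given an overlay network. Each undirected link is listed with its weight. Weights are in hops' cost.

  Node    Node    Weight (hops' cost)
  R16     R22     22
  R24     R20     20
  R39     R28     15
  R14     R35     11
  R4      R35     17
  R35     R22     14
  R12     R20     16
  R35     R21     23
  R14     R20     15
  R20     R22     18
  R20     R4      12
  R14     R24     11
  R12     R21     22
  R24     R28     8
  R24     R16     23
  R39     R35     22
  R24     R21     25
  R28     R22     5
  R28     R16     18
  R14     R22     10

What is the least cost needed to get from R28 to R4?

Compare a few routes:
R28 - R22 - R35 - R4: 5+14+17 = 36
R28 - R22 - R20 - R4: 5+18+12 = 35
R28 - R24 - R20 - R4: 8+20+12 = 40
Cheapest is R28 - R22 - R20 - R4 at 35 hops' cost.

35 hops' cost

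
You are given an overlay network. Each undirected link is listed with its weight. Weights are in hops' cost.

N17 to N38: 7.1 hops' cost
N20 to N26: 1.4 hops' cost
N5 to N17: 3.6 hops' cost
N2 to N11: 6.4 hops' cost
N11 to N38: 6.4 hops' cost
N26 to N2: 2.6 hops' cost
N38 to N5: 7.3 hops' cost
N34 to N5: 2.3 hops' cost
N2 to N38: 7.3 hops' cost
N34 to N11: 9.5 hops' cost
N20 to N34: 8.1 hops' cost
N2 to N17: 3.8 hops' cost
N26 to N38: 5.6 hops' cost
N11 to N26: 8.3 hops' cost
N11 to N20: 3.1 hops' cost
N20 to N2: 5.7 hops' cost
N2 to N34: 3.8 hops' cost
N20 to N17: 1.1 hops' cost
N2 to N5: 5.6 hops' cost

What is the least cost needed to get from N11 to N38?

Compare a few routes:
N11 → N38: 6.4 = 6.4
N11 → N20 → N26 → N38: 3.1+1.4+5.6 = 10.1
N11 → N20 → N17 → N38: 3.1+1.1+7.1 = 11.3
N11 → N2 → N38: 6.4+7.3 = 13.7
Cheapest is N11 → N38 at 6.4 hops' cost.

6.4 hops' cost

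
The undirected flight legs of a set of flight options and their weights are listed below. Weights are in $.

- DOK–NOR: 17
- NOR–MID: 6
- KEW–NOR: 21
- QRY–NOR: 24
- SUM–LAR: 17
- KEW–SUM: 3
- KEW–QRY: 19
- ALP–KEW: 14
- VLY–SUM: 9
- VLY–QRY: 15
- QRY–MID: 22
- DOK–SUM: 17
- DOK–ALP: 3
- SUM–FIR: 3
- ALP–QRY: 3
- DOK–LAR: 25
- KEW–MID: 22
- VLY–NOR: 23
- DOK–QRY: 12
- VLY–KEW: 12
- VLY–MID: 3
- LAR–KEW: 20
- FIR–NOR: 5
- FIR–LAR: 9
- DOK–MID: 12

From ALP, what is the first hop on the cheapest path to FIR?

Enumerating some paths:
ALP → DOK → NOR → FIR: 3+17+5 = 25
ALP → DOK → SUM → FIR: 3+17+3 = 23
ALP → KEW → SUM → FIR: 14+3+3 = 20
Cheapest is ALP → KEW → SUM → FIR at $20.
So from ALP the first move is to KEW.

KEW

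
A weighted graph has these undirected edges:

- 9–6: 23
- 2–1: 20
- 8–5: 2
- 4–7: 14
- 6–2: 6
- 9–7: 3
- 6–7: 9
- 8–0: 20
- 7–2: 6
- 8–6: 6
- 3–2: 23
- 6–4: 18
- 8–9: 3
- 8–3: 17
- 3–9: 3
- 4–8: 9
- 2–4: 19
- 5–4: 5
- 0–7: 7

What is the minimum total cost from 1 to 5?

34

Enumerating some paths:
1 → 2 → 6 → 8 → 5: 20+6+6+2 = 34
1 → 2 → 7 → 6 → 8 → 5: 20+6+9+6+2 = 43
1 → 2 → 6 → 7 → 9 → 8 → 5: 20+6+9+3+3+2 = 43
Cheapest is 1 → 2 → 6 → 8 → 5 at 34.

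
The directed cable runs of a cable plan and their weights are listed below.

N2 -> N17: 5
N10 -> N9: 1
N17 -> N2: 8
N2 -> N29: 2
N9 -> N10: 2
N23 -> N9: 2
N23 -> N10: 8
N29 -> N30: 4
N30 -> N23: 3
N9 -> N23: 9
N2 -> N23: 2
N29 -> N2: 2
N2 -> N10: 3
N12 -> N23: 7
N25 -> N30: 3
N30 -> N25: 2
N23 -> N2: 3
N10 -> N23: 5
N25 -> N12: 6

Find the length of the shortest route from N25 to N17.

14

Settle nodes by increasing distance from N25:
N25: 0
N30: 3  (via N25)
N23: 6  (via N30)
N12: 6  (via N25)
N9: 8  (via N23)
N2: 9  (via N23)
N10: 10  (via N9)
N29: 11  (via N2)
N17: 14  (via N2)
Shortest route: N25–N30–N23–N2–N17 = 14.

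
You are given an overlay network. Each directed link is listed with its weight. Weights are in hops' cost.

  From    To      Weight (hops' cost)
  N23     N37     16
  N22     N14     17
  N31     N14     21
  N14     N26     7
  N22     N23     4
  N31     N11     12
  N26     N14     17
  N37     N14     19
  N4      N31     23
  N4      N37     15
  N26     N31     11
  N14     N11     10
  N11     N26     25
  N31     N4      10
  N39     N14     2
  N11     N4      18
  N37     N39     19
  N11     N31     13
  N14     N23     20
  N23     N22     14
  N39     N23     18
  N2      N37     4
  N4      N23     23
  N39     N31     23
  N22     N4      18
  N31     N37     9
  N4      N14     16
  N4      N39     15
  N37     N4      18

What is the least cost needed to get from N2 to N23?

41 hops' cost

Enumerating some paths:
N2 → N37 → N39 → N23: 4+19+18 = 41
N2 → N37 → N39 → N14 → N23: 4+19+2+20 = 45
N2 → N37 → N14 → N23: 4+19+20 = 43
Cheapest is N2 → N37 → N39 → N23 at 41 hops' cost.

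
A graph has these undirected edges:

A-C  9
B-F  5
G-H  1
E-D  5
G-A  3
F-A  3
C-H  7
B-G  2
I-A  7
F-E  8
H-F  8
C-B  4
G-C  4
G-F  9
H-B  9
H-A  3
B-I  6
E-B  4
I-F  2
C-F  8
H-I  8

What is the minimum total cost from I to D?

15

Settle nodes by increasing distance from I:
I: 0
F: 2  (via I)
A: 5  (via F)
B: 6  (via I)
G: 8  (via A)
H: 8  (via I)
C: 10  (via F)
E: 10  (via F)
D: 15  (via E)
Shortest route: I–F–E–D = 15.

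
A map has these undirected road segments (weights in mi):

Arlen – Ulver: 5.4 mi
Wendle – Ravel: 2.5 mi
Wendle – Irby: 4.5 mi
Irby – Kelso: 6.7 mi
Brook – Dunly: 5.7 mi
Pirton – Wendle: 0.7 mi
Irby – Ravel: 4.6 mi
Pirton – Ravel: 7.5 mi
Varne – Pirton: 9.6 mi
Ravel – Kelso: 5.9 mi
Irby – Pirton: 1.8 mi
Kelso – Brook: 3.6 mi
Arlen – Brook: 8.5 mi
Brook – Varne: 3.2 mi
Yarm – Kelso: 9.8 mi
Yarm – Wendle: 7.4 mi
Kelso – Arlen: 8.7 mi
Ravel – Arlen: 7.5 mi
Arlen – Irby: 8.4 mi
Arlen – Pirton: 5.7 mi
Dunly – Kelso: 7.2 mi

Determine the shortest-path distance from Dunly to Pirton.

Shortest distances from Dunly:
Dunly: 0
Brook: 5.7  (via Dunly)
Kelso: 7.2  (via Dunly)
Varne: 8.9  (via Brook)
Ravel: 13.1  (via Kelso)
Irby: 13.9  (via Kelso)
Arlen: 14.2  (via Brook)
Wendle: 15.6  (via Ravel)
Pirton: 15.7  (via Irby)
Shortest route: Dunly → Kelso → Irby → Pirton = 15.7 mi.

15.7 mi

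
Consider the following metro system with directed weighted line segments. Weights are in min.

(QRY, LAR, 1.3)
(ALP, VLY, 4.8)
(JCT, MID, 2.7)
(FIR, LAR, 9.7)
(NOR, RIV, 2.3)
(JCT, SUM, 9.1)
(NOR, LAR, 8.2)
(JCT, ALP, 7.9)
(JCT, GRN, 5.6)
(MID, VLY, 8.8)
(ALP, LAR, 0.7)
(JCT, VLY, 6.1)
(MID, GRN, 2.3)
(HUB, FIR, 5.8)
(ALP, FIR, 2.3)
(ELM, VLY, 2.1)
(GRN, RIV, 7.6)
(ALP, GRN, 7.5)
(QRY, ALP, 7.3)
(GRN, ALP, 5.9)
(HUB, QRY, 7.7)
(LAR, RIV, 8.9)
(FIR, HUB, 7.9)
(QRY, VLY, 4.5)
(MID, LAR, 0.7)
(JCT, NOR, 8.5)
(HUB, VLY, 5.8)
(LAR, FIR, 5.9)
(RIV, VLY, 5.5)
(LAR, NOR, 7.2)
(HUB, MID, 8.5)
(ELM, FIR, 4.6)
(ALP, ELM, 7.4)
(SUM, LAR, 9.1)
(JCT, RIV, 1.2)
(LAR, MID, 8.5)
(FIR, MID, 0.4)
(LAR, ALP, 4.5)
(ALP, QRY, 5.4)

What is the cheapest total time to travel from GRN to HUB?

16.1 min

Candidate routes:
GRN - ALP - ELM - FIR - HUB: 5.9+7.4+4.6+7.9 = 25.8
GRN - ALP - FIR - HUB: 5.9+2.3+7.9 = 16.1
GRN - ALP - QRY - LAR - FIR - HUB: 5.9+5.4+1.3+5.9+7.9 = 26.4
GRN - ALP - LAR - FIR - HUB: 5.9+0.7+5.9+7.9 = 20.4
The minimum is 16.1 min via GRN - ALP - FIR - HUB.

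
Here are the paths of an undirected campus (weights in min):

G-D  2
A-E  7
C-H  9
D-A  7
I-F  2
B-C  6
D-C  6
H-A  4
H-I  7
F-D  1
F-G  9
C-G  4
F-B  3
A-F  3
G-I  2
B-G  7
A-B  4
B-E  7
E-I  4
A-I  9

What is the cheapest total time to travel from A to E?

7 min

Candidate routes:
A → F → I → E: 3+2+4 = 9
A → E: 7 = 7
The minimum is 7 min via A → E.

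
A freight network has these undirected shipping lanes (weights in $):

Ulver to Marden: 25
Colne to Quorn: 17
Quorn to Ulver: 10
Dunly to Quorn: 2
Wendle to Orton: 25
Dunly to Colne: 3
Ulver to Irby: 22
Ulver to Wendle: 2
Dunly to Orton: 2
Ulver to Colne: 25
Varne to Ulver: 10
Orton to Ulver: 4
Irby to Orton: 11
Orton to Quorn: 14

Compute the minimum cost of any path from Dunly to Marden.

Enumerating some paths:
Dunly–Orton–Quorn–Ulver–Marden: 2+14+10+25 = 51
Dunly–Quorn–Orton–Ulver–Marden: 2+14+4+25 = 45
Dunly–Orton–Ulver–Marden: 2+4+25 = 31
Dunly–Quorn–Ulver–Marden: 2+10+25 = 37
Cheapest is Dunly–Orton–Ulver–Marden at $31.

$31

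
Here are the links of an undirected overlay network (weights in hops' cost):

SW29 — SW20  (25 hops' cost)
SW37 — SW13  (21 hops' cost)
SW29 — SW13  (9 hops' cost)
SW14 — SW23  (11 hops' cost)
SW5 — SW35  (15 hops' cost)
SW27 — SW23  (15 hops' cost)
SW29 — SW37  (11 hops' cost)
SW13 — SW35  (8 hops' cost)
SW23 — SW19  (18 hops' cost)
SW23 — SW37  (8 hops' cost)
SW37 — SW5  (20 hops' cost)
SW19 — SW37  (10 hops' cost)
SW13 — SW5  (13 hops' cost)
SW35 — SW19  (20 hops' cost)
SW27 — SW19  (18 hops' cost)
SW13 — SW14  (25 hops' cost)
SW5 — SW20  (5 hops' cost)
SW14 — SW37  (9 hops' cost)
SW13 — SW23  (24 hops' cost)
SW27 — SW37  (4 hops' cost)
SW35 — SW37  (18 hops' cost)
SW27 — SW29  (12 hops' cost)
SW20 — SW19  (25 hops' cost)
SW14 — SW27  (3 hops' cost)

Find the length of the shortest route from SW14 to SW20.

32 hops' cost

Shortest distances from SW14:
SW14: 0
SW27: 3  (via SW14)
SW37: 7  (via SW27)
SW23: 11  (via SW14)
SW29: 15  (via SW27)
SW19: 17  (via SW37)
SW13: 24  (via SW29)
SW35: 25  (via SW37)
SW5: 27  (via SW37)
SW20: 32  (via SW5)
Shortest route: SW14–SW27–SW37–SW5–SW20 = 32 hops' cost.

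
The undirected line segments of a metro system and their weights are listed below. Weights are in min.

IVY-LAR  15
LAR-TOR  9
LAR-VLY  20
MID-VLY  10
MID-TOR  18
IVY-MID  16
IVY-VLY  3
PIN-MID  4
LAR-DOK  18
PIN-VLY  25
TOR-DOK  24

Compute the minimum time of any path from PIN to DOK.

Compare a few routes:
PIN–MID–TOR–DOK: 4+18+24 = 46
PIN–MID–VLY–IVY–LAR–DOK: 4+10+3+15+18 = 50
PIN–MID–TOR–LAR–DOK: 4+18+9+18 = 49
Cheapest is PIN–MID–TOR–DOK at 46 min.

46 min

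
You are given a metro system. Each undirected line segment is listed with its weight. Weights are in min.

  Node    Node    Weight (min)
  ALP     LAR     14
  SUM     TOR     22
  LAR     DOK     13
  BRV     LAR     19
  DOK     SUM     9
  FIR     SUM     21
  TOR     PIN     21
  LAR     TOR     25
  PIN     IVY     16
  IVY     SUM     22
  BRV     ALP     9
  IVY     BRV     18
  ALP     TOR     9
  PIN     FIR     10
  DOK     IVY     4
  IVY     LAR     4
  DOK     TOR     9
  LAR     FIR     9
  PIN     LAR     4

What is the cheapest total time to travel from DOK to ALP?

18 min

Settle nodes by increasing distance from DOK:
DOK: 0
IVY: 4  (via DOK)
LAR: 8  (via IVY)
TOR: 9  (via DOK)
SUM: 9  (via DOK)
PIN: 12  (via LAR)
FIR: 17  (via LAR)
ALP: 18  (via TOR)
Shortest route: DOK–TOR–ALP = 18 min.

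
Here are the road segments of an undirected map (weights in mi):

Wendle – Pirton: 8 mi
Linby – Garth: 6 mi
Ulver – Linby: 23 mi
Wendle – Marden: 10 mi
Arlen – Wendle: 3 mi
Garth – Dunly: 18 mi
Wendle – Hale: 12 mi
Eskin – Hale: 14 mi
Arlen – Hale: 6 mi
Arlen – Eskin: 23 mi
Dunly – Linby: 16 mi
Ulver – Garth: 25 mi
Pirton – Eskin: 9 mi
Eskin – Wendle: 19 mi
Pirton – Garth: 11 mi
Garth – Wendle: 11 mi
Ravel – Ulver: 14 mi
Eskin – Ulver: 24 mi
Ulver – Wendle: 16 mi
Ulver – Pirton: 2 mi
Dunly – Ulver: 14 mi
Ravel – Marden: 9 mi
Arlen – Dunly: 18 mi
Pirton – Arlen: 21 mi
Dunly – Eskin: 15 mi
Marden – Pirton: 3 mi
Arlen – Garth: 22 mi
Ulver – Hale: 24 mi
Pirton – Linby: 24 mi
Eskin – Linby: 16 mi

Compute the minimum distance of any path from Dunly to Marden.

Compare a few routes:
Dunly–Eskin–Pirton–Marden: 15+9+3 = 27
Dunly–Ulver–Pirton–Marden: 14+2+3 = 19
The minimum is 19 mi via Dunly–Ulver–Pirton–Marden.

19 mi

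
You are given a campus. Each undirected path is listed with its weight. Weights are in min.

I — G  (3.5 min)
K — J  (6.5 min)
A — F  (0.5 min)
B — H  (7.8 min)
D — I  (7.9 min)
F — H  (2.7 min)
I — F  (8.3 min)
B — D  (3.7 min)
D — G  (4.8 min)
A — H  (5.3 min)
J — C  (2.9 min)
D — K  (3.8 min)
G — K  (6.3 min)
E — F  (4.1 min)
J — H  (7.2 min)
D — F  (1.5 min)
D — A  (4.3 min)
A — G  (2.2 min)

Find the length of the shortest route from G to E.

6.8 min

Shortest distances from G:
G: 0
A: 2.2  (via G)
F: 2.7  (via A)
I: 3.5  (via G)
D: 4.2  (via F)
H: 5.4  (via F)
K: 6.3  (via G)
E: 6.8  (via F)
Shortest route: G–A–F–E = 6.8 min.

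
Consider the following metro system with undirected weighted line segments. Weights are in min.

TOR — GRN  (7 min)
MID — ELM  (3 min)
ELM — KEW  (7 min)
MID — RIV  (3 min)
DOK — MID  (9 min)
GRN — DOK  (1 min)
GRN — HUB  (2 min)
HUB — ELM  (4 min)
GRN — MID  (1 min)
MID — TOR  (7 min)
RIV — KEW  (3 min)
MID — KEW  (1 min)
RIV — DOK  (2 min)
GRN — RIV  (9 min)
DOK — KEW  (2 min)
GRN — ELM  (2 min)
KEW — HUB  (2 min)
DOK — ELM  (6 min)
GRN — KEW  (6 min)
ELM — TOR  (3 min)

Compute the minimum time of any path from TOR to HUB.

7 min

Candidate routes:
TOR - ELM - HUB: 3+4 = 7
TOR - ELM - MID - KEW - HUB: 3+3+1+2 = 9
TOR - ELM - MID - GRN - HUB: 3+3+1+2 = 9
TOR - GRN - HUB: 7+2 = 9
The minimum is 7 min via TOR - ELM - HUB.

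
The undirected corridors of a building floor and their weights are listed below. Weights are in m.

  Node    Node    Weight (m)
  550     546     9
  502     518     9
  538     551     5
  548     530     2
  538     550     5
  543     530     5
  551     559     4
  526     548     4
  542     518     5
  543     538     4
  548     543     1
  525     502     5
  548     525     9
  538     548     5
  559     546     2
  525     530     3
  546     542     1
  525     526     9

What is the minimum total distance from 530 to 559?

16 m

Shortest distances from 530:
530: 0
548: 2  (via 530)
543: 3  (via 548)
525: 3  (via 530)
526: 6  (via 548)
538: 7  (via 548)
502: 8  (via 525)
551: 12  (via 538)
550: 12  (via 538)
559: 16  (via 551)
Shortest route: 530–548–538–551–559 = 16 m.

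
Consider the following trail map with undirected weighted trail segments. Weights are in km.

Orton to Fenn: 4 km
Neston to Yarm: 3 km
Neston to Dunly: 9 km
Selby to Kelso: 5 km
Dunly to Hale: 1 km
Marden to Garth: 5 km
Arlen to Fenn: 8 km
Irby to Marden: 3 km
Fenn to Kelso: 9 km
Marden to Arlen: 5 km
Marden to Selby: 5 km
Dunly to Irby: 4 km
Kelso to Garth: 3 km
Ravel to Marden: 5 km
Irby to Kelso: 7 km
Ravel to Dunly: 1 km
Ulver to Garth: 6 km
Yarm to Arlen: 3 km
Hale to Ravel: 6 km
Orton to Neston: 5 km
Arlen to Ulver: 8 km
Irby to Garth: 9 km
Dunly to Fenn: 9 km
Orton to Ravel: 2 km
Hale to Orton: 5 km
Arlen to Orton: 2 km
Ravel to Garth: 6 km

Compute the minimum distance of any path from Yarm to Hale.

9 km

Candidate routes:
Yarm–Arlen–Orton–Ravel–Dunly–Hale: 3+2+2+1+1 = 9
Yarm–Neston–Orton–Hale: 3+5+5 = 13
Yarm–Neston–Orton–Ravel–Dunly–Hale: 3+5+2+1+1 = 12
Yarm–Arlen–Orton–Hale: 3+2+5 = 10
The minimum is 9 km via Yarm–Arlen–Orton–Ravel–Dunly–Hale.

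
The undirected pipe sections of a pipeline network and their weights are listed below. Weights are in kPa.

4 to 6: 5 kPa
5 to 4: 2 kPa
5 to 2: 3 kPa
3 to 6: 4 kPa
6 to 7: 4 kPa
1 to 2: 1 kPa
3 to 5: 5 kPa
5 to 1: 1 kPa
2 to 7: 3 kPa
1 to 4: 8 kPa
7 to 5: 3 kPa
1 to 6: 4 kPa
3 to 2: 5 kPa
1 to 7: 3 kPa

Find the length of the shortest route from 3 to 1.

6 kPa

Candidate routes:
3 - 6 - 1: 4+4 = 8
3 - 2 - 1: 5+1 = 6
The minimum is 6 kPa via 3 - 2 - 1.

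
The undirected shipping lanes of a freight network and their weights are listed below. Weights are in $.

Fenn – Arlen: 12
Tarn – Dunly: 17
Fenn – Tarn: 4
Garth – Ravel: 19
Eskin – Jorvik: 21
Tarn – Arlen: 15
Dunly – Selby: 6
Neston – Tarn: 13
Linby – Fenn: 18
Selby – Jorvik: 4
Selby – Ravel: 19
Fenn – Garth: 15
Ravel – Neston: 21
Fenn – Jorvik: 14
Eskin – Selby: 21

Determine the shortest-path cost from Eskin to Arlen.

$47

Settle nodes by increasing distance from Eskin:
Eskin: 0
Selby: 21  (via Eskin)
Jorvik: 21  (via Eskin)
Dunly: 27  (via Selby)
Fenn: 35  (via Jorvik)
Tarn: 39  (via Fenn)
Ravel: 40  (via Selby)
Arlen: 47  (via Fenn)
Shortest route: Eskin → Jorvik → Fenn → Arlen = $47.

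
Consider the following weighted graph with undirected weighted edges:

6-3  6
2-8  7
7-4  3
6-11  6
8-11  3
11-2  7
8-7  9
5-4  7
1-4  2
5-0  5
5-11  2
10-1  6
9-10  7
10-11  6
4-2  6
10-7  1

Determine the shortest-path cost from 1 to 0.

14

Enumerating some paths:
1 - 4 - 7 - 10 - 11 - 5 - 0: 2+3+1+6+2+5 = 19
1 - 4 - 5 - 0: 2+7+5 = 14
Cheapest is 1 - 4 - 5 - 0 at 14.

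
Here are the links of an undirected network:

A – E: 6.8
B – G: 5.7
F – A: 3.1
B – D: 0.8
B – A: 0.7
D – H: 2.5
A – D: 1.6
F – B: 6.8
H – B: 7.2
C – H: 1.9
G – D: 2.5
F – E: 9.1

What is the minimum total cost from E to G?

Shortest distances from E:
E: 0
A: 6.8  (via E)
B: 7.5  (via A)
D: 8.3  (via B)
F: 9.1  (via E)
G: 10.8  (via D)
Shortest route: E → A → B → D → G = 10.8.

10.8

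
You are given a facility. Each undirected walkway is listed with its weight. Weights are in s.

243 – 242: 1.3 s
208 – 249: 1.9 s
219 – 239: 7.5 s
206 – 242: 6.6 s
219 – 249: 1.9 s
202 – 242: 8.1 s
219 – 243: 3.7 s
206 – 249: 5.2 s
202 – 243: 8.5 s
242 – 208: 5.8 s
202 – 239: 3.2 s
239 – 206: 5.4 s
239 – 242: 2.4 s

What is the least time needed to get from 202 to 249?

Candidate routes:
202–239–242–208–249: 3.2+2.4+5.8+1.9 = 13.3
202–239–242–243–219–249: 3.2+2.4+1.3+3.7+1.9 = 12.5
202–239–219–249: 3.2+7.5+1.9 = 12.6
The minimum is 12.5 s via 202–239–242–243–219–249.

12.5 s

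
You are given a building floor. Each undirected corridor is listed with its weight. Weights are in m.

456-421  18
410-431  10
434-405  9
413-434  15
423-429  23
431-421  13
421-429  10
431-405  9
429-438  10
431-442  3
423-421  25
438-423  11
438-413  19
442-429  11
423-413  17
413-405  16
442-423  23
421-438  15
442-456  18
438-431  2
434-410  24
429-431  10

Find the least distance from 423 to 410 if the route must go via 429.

41 m

Shortest 423→429: 423–438–429 = 21
Best 429 to 410: 429–431–410 costing 20
Total via 429: 21 + 20 = 41 m.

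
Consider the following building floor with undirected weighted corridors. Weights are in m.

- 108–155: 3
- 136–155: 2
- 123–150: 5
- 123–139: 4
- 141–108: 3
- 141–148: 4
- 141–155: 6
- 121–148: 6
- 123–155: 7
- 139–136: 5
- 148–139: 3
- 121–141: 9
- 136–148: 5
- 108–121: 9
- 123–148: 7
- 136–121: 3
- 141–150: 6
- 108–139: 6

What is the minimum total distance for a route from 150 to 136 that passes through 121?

18 m

Best 150 to 121: 150 → 141 → 121 costing 15
Shortest 121→136: 121 → 136 = 3
Total via 121: 15 + 3 = 18 m.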